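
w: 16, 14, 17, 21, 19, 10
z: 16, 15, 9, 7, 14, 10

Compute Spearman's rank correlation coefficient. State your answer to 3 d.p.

Rank w: 3, 2, 4, 6, 5, 1
Rank z: 6, 5, 2, 1, 4, 3
d = rank(w) − rank(z): -3, -3, 2, 5, 1, -2; Σd² = 52
ρ = 1 − 6Σd² / [n(n²−1)] = 1 − 6×52 / (6×35) = 1 − 312/210 ≈ -0.486

-0.486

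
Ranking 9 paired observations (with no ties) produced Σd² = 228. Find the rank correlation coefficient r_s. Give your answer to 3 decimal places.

-0.900

ρ = 1 − 6Σd² / [n(n²−1)] = 1 − 6×228 / (9×80)
  = 1 − 1368/720 = 1 − 1.9000 ≈ -0.900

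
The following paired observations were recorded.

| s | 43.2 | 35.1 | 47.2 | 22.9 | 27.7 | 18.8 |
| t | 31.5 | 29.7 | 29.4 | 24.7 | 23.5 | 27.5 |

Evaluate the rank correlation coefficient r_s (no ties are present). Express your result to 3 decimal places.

0.600

Rank s: 5, 4, 6, 2, 3, 1
Rank t: 6, 5, 4, 2, 1, 3
d = rank(s) − rank(t): -1, -1, 2, 0, 2, -2; Σd² = 14
ρ = 1 − 6Σd² / [n(n²−1)] = 1 − 6×14 / (6×35) = 1 − 84/210 ≈ 0.600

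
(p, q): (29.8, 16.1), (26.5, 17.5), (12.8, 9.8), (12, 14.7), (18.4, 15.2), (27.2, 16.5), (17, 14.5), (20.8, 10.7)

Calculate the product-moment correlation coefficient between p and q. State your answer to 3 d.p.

0.608

n = 8, Σp = 164.5, Σq = 115, Σp² = 3698.17, Σq² = 1705.62, Σpq = 2442.91
nΣpq − ΣpΣq = 19543.28 − 18917.5 = 625.78
nΣp² − (Σp)² = 29585.36 − 27060.25 = 2525.11; nΣq² − (Σq)² = 13644.96 − 13225 = 419.96
r = 625.78 / √(2525.11 × 419.96) = 625.78 / 1029.7792 ≈ 0.608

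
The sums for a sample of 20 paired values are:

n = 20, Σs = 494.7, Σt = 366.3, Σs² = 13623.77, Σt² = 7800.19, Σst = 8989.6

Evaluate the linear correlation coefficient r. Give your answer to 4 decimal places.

-0.0576

r = (nΣst − ΣsΣt) / √[(nΣs² − (Σs)²)(nΣt² − (Σt)²)]
Numerator: 20×8989.6 − 494.7×366.3 = -1416.61
Denominator: √[(272475.4 − 244728.09)(156003.8 − 134175.69)] = √[27747.31 × 21828.11] = 24610.3908
r = -1416.61 / 24610.3908 ≈ -0.0576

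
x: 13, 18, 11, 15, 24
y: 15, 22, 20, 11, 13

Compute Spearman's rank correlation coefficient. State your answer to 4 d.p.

Rank x: 2, 4, 1, 3, 5
Rank y: 3, 5, 4, 1, 2
d = rank(x) − rank(y): -1, -1, -3, 2, 3; Σd² = 24
ρ = 1 − 6Σd² / [n(n²−1)] = 1 − 6×24 / (5×24) = 1 − 144/120 ≈ -0.2000

-0.2000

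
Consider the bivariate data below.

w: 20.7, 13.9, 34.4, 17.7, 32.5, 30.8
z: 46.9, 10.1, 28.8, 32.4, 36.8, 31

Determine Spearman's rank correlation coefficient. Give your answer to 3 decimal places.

0.143

Rank w: 3, 1, 6, 2, 5, 4
Rank z: 6, 1, 2, 4, 5, 3
d = rank(w) − rank(z): -3, 0, 4, -2, 0, 1; Σd² = 30
ρ = 1 − 6Σd² / [n(n²−1)] = 1 − 6×30 / (6×35) = 1 − 180/210 ≈ 0.143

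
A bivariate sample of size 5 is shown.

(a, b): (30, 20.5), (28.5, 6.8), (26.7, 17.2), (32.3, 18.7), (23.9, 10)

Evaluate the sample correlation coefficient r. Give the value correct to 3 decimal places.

0.541

n = 5, Σa = 141.4, Σb = 73.2, Σa² = 4039.64, Σb² = 1212.02, Σab = 2111.05
nΣab − ΣaΣb = 10555.25 − 10350.48 = 204.77
nΣa² − (Σa)² = 20198.2 − 19993.96 = 204.24; nΣb² − (Σb)² = 6060.1 − 5358.24 = 701.86
r = 204.77 / √(204.24 × 701.86) = 204.77 / 378.6131 ≈ 0.541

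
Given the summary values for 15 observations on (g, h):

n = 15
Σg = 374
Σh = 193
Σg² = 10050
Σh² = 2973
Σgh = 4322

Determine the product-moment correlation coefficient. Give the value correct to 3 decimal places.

-0.823

r = (nΣgh − ΣgΣh) / √[(nΣg² − (Σg)²)(nΣh² − (Σh)²)]
Numerator: 15×4322 − 374×193 = -7352
Denominator: √[(150750 − 139876)(44595 − 37249)] = √[10874 × 7346] = 8937.5838
r = -7352 / 8937.5838 ≈ -0.823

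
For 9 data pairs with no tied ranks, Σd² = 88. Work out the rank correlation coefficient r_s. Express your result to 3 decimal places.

ρ = 1 − 6Σd² / [n(n²−1)] = 1 − 6×88 / (9×80)
  = 1 − 528/720 = 1 − 0.7333 ≈ 0.267

0.267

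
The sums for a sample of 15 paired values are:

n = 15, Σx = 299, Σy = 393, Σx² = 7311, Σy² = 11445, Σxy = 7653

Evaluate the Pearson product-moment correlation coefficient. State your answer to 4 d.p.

r = (nΣxy − ΣxΣy) / √[(nΣx² − (Σx)²)(nΣy² − (Σy)²)]
Numerator: 15×7653 − 299×393 = -2712
Denominator: √[(109665 − 89401)(171675 − 154449)] = √[20264 × 17226] = 18683.3526
r = -2712 / 18683.3526 ≈ -0.1452

-0.1452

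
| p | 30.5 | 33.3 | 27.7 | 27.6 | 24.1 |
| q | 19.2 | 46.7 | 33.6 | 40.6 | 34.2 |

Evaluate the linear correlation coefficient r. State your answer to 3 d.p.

0.171

n = 5, Σp = 143.2, Σq = 174.3, Σp² = 4149, Σq² = 6496.49, Σpq = 5016.21
nΣpq − ΣpΣq = 25081.05 − 24959.76 = 121.29
nΣp² − (Σp)² = 20745 − 20506.24 = 238.76; nΣq² − (Σq)² = 32482.45 − 30380.49 = 2101.96
r = 121.29 / √(238.76 × 2101.96) = 121.29 / 708.4236 ≈ 0.171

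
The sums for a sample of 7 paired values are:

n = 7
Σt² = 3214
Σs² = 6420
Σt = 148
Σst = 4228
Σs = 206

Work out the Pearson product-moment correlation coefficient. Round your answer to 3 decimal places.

-0.731

r = (nΣst − ΣsΣt) / √[(nΣs² − (Σs)²)(nΣt² − (Σt)²)]
Numerator: 7×4228 − 206×148 = -892
Denominator: √[(44940 − 42436)(22498 − 21904)] = √[2504 × 594] = 1219.5803
r = -892 / 1219.5803 ≈ -0.731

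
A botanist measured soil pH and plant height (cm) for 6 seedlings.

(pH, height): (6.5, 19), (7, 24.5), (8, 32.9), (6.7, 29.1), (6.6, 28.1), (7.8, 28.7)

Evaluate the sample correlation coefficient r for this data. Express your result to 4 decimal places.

n = 6, Σx = 42.6, Σy = 162.3, Σx² = 304.54, Σy² = 4503.77, Σxy = 1162.49
nΣxy − ΣxΣy = 6974.94 − 6913.98 = 60.96
nΣx² − (Σx)² = 1827.24 − 1814.76 = 12.48; nΣy² − (Σy)² = 27022.62 − 26341.29 = 681.33
r = 60.96 / √(12.48 × 681.33) = 60.96 / 92.2117 ≈ 0.6611

0.6611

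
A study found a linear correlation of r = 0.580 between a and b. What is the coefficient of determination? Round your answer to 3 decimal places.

0.336

r² = (0.580)² = 0.336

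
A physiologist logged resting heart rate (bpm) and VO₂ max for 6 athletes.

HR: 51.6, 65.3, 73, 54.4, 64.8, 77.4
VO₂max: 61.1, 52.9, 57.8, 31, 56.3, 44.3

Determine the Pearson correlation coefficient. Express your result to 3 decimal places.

0.082

n = 6, Σx = 386.5, Σy = 303.4, Σx² = 25404.81, Σy² = 15965.64, Σxy = 19589.99
nΣxy − ΣxΣy = 117539.94 − 117264.1 = 275.84
nΣx² − (Σx)² = 152428.86 − 149382.25 = 3046.61; nΣy² − (Σy)² = 95793.84 − 92051.56 = 3742.28
r = 275.84 / √(3046.61 × 3742.28) = 275.84 / 3376.5763 ≈ 0.082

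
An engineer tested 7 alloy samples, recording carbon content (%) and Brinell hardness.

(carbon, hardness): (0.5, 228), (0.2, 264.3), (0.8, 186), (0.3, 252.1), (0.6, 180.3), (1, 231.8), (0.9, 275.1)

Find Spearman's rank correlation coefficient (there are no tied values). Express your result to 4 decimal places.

Rank carbon: 3, 1, 5, 2, 4, 7, 6
Rank hardness: 3, 6, 2, 5, 1, 4, 7
d = rank(carbon) − rank(hardness): 0, -5, 3, -3, 3, 3, -1; Σd² = 62
ρ = 1 − 6Σd² / [n(n²−1)] = 1 − 6×62 / (7×48) = 1 − 372/336 ≈ -0.1071

-0.1071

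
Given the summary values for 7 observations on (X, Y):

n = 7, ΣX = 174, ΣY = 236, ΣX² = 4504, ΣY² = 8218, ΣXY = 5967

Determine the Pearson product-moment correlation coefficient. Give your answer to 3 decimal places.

r = (nΣXY − ΣXΣY) / √[(nΣX² − (ΣX)²)(nΣY² − (ΣY)²)]
Numerator: 7×5967 − 174×236 = 705
Denominator: √[(31528 − 30276)(57526 − 55696)] = √[1252 × 1830] = 1513.6578
r = 705 / 1513.6578 ≈ 0.466

0.466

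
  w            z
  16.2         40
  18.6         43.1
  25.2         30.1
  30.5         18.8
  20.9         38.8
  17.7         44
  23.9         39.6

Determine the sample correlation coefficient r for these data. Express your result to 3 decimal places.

n = 7, Σw = 153, Σz = 254.4, Σw² = 3495, Σz² = 9726.66, Σwz = 5317.74
nΣwz − ΣwΣz = 37224.18 − 38923.2 = -1699.02
nΣw² − (Σw)² = 24465 − 23409 = 1056; nΣz² − (Σz)² = 68086.62 − 64719.36 = 3367.26
r = -1699.02 / √(1056 × 3367.26) = -1699.02 / 1885.6899 ≈ -0.901

-0.901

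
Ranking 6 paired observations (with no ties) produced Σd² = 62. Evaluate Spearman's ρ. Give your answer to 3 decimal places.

ρ = 1 − 6Σd² / [n(n²−1)] = 1 − 6×62 / (6×35)
  = 1 − 372/210 = 1 − 1.7714 ≈ -0.771

-0.771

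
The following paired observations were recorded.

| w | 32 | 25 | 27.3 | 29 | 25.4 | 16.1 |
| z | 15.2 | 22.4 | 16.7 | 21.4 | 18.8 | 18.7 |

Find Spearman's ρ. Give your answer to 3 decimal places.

-0.429

Rank w: 6, 2, 4, 5, 3, 1
Rank z: 1, 6, 2, 5, 4, 3
d = rank(w) − rank(z): 5, -4, 2, 0, -1, -2; Σd² = 50
ρ = 1 − 6Σd² / [n(n²−1)] = 1 − 6×50 / (6×35) = 1 − 300/210 ≈ -0.429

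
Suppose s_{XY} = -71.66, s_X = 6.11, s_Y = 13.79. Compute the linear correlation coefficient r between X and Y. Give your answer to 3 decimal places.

-0.850

r = Cov(X,Y) / (s_X · s_Y) = -71.66 / (6.11 × 13.79)
  = -71.66 / 84.2569 ≈ -0.850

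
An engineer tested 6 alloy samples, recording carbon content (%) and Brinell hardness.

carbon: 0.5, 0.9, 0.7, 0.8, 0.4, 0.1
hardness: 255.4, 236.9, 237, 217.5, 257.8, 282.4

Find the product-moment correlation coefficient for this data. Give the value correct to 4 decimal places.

n = 6, Σx = 3.4, Σy = 1487, Σx² = 2.36, Σy² = 371036.62, Σxy = 812.17
nΣxy − ΣxΣy = 4873.02 − 5055.8 = -182.78
nΣx² − (Σx)² = 14.16 − 11.56 = 2.6; nΣy² − (Σy)² = 2226219.72 − 2211169 = 15050.72
r = -182.78 / √(2.6 × 15050.72) = -182.78 / 197.8178 ≈ -0.9240

-0.9240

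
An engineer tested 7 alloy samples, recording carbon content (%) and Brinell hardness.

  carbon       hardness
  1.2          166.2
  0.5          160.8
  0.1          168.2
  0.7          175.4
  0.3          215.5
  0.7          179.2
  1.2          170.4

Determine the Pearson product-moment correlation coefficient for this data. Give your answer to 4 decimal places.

n = 7, Σx = 4.7, Σy = 1235.7, Σx² = 4.21, Σy² = 220124.53, Σxy = 814.01
nΣxy − ΣxΣy = 5698.07 − 5807.79 = -109.72
nΣx² − (Σx)² = 29.47 − 22.09 = 7.38; nΣy² − (Σy)² = 1540871.71 − 1526954.49 = 13917.22
r = -109.72 / √(7.38 × 13917.22) = -109.72 / 320.4826 ≈ -0.3424

-0.3424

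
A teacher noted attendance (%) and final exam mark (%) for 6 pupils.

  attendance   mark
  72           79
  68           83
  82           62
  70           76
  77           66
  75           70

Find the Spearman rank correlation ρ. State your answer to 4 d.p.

-0.9429

Rank attendance: 3, 1, 6, 2, 5, 4
Rank mark: 5, 6, 1, 4, 2, 3
d = rank(attendance) − rank(mark): -2, -5, 5, -2, 3, 1; Σd² = 68
ρ = 1 − 6Σd² / [n(n²−1)] = 1 − 6×68 / (6×35) = 1 − 408/210 ≈ -0.9429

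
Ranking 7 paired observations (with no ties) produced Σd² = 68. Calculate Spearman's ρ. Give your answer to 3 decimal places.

-0.214

ρ = 1 − 6Σd² / [n(n²−1)] = 1 − 6×68 / (7×48)
  = 1 − 408/336 = 1 − 1.2143 ≈ -0.214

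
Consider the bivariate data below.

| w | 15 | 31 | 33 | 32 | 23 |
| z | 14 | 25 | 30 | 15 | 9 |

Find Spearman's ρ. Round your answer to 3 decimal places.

0.800

Rank w: 1, 3, 5, 4, 2
Rank z: 2, 4, 5, 3, 1
d = rank(w) − rank(z): -1, -1, 0, 1, 1; Σd² = 4
ρ = 1 − 6Σd² / [n(n²−1)] = 1 − 6×4 / (5×24) = 1 − 24/120 ≈ 0.800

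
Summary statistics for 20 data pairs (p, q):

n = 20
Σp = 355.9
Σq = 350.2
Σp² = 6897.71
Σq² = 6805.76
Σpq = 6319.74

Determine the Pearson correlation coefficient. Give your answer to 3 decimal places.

0.143

r = (nΣpq − ΣpΣq) / √[(nΣp² − (Σp)²)(nΣq² − (Σq)²)]
Numerator: 20×6319.74 − 355.9×350.2 = 1758.62
Denominator: √[(137954.2 − 126664.81)(136115.2 − 122640.04)] = √[11289.39 × 13475.16] = 12333.9506
r = 1758.62 / 12333.9506 ≈ 0.143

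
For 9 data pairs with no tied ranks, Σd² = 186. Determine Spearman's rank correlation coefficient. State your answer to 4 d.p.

ρ = 1 − 6Σd² / [n(n²−1)] = 1 − 6×186 / (9×80)
  = 1 − 1116/720 = 1 − 1.55000 ≈ -0.5500

-0.5500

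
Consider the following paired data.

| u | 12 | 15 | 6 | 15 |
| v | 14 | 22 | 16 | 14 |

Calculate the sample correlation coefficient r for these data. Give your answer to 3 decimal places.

n = 4, Σu = 48, Σv = 66, Σu² = 630, Σv² = 1132, Σuv = 804
nΣuv − ΣuΣv = 3216 − 3168 = 48
nΣu² − (Σu)² = 2520 − 2304 = 216; nΣv² − (Σv)² = 4528 − 4356 = 172
r = 48 / √(216 × 172) = 48 / 192.7485 ≈ 0.249

0.249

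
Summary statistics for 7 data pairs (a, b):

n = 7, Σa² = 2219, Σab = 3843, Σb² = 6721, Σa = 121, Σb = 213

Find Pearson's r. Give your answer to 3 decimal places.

r = (nΣab − ΣaΣb) / √[(nΣa² − (Σa)²)(nΣb² − (Σb)²)]
Numerator: 7×3843 − 121×213 = 1128
Denominator: √[(15533 − 14641)(47047 − 45369)] = √[892 × 1678] = 1223.4280
r = 1128 / 1223.4280 ≈ 0.922

0.922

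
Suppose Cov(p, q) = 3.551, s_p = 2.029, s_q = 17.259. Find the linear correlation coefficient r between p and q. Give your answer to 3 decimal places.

r = Cov(p,q) / (s_p · s_q) = 3.551 / (2.029 × 17.259)
  = 3.551 / 35.0185 ≈ 0.101

0.101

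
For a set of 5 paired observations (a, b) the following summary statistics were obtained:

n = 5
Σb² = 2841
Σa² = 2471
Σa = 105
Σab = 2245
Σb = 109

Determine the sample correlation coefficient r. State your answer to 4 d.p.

r = (nΣab − ΣaΣb) / √[(nΣa² − (Σa)²)(nΣb² − (Σb)²)]
Numerator: 5×2245 − 105×109 = -220
Denominator: √[(12355 − 11025)(14205 − 11881)] = √[1330 × 2324] = 1758.1012
r = -220 / 1758.1012 ≈ -0.1251

-0.1251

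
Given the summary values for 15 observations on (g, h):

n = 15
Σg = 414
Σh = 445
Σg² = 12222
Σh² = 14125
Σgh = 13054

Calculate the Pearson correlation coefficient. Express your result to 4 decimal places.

0.9007

r = (nΣgh − ΣgΣh) / √[(nΣg² − (Σg)²)(nΣh² − (Σh)²)]
Numerator: 15×13054 − 414×445 = 11580
Denominator: √[(183330 − 171396)(211875 − 198025)] = √[11934 × 13850] = 12856.3564
r = 11580 / 12856.3564 ≈ 0.9007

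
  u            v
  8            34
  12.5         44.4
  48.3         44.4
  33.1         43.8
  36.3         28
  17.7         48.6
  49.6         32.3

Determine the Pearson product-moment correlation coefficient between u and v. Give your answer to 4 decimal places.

n = 7, Σu = 205.5, Σv = 275.5, Σu² = 7739.89, Σv² = 11206.41, Σuv = 7900
nΣuv − ΣuΣv = 55300 − 56615.25 = -1315.25
nΣu² − (Σu)² = 54179.23 − 42230.25 = 11948.98; nΣv² − (Σv)² = 78444.87 − 75900.25 = 2544.62
r = -1315.25 / √(11948.98 × 2544.62) = -1315.25 / 5514.1285 ≈ -0.2385

-0.2385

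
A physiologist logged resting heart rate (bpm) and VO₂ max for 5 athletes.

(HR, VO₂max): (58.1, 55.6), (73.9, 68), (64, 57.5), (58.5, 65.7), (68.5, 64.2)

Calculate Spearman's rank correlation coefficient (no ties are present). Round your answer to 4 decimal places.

Rank HR: 1, 5, 3, 2, 4
Rank VO₂max: 1, 5, 2, 4, 3
d = rank(HR) − rank(VO₂max): 0, 0, 1, -2, 1; Σd² = 6
ρ = 1 − 6Σd² / [n(n²−1)] = 1 − 6×6 / (5×24) = 1 − 36/120 ≈ 0.7000

0.7000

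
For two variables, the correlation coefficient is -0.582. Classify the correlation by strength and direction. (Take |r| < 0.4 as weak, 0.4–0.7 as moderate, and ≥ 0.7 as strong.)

r = -0.582 < 0 so the relationship is negative.
|r| = 0.582, which falls in the moderate range.

moderate negative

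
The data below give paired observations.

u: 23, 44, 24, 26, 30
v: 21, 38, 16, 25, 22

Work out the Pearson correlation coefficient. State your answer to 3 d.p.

n = 5, Σu = 147, Σv = 122, Σu² = 4617, Σv² = 3250, Σuv = 3849
nΣuv − ΣuΣv = 19245 − 17934 = 1311
nΣu² − (Σu)² = 23085 − 21609 = 1476; nΣv² − (Σv)² = 16250 − 14884 = 1366
r = 1311 / √(1476 × 1366) = 1311 / 1419.9352 ≈ 0.923

0.923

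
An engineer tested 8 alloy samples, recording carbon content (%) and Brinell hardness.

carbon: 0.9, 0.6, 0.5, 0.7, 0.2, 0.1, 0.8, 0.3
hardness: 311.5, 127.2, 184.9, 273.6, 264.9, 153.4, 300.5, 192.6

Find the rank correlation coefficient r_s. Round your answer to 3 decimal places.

0.667

Rank carbon: 8, 5, 4, 6, 2, 1, 7, 3
Rank hardness: 8, 1, 3, 6, 5, 2, 7, 4
d = rank(carbon) − rank(hardness): 0, 4, 1, 0, -3, -1, 0, -1; Σd² = 28
ρ = 1 − 6Σd² / [n(n²−1)] = 1 − 6×28 / (8×63) = 1 − 168/504 ≈ 0.667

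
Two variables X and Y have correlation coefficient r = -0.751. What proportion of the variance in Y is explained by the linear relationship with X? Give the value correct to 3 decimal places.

0.564

r² = (-0.751)² = 0.564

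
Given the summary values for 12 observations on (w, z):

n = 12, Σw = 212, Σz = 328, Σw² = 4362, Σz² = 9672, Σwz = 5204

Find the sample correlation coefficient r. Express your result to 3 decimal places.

r = (nΣwz − ΣwΣz) / √[(nΣw² − (Σw)²)(nΣz² − (Σz)²)]
Numerator: 12×5204 − 212×328 = -7088
Denominator: √[(52344 − 44944)(116064 − 107584)] = √[7400 × 8480] = 7921.6160
r = -7088 / 7921.6160 ≈ -0.895

-0.895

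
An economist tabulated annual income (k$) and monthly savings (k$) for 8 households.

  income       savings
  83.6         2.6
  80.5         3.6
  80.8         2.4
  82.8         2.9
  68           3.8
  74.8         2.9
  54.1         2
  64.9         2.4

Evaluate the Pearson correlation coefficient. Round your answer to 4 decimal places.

0.3343

n = 8, Σx = 589.5, Σy = 22.6, Σx² = 44211.55, Σy² = 66.5, Σxy = 1680.48
nΣxy − ΣxΣy = 13443.84 − 13322.7 = 121.14
nΣx² − (Σx)² = 353692.4 − 347510.25 = 6182.15; nΣy² − (Σy)² = 532 − 510.76 = 21.24
r = 121.14 / √(6182.15 × 21.24) = 121.14 / 362.3657 ≈ 0.3343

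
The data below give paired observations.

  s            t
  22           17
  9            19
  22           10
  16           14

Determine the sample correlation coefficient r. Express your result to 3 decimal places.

n = 4, Σs = 69, Σt = 60, Σs² = 1305, Σt² = 946, Σst = 989
nΣst − ΣsΣt = 3956 − 4140 = -184
nΣs² − (Σs)² = 5220 − 4761 = 459; nΣt² − (Σt)² = 3784 − 3600 = 184
r = -184 / √(459 × 184) = -184 / 290.6131 ≈ -0.633

-0.633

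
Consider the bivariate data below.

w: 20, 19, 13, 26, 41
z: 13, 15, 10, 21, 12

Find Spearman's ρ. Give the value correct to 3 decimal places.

Rank w: 3, 2, 1, 4, 5
Rank z: 3, 4, 1, 5, 2
d = rank(w) − rank(z): 0, -2, 0, -1, 3; Σd² = 14
ρ = 1 − 6Σd² / [n(n²−1)] = 1 − 6×14 / (5×24) = 1 − 84/120 ≈ 0.300

0.300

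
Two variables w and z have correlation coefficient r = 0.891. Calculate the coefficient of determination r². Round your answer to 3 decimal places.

0.794

r² = (0.891)² = 0.794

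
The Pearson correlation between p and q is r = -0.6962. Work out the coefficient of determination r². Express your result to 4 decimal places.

0.4847

r² = (-0.6962)² = 0.4847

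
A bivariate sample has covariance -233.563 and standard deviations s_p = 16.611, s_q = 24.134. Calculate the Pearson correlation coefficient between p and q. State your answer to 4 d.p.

-0.5826

r = Cov(p,q) / (s_p · s_q) = -233.563 / (16.611 × 24.134)
  = -233.563 / 400.8899 ≈ -0.5826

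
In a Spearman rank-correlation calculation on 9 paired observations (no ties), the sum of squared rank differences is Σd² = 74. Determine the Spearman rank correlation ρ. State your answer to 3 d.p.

0.383

ρ = 1 − 6Σd² / [n(n²−1)] = 1 − 6×74 / (9×80)
  = 1 − 444/720 = 1 − 0.6167 ≈ 0.383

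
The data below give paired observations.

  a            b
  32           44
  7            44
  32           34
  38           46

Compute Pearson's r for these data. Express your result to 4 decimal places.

n = 4, Σa = 109, Σb = 168, Σa² = 3541, Σb² = 7144, Σab = 4552
nΣab − ΣaΣb = 18208 − 18312 = -104
nΣa² − (Σa)² = 14164 − 11881 = 2283; nΣb² − (Σb)² = 28576 − 28224 = 352
r = -104 / √(2283 × 352) = -104 / 896.4463 ≈ -0.1160

-0.1160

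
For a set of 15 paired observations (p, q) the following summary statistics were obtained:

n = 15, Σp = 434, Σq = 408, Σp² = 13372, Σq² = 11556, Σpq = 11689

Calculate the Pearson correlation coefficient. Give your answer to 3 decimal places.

r = (nΣpq − ΣpΣq) / √[(nΣp² − (Σp)²)(nΣq² − (Σq)²)]
Numerator: 15×11689 − 434×408 = -1737
Denominator: √[(200580 − 188356)(173340 − 166464)] = √[12224 × 6876] = 9168.0000
r = -1737 / 9168.0000 ≈ -0.189

-0.189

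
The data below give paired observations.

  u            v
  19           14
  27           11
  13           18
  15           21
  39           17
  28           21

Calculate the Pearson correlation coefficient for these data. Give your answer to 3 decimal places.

-0.177

n = 6, Σu = 141, Σv = 102, Σu² = 3789, Σv² = 1812, Σuv = 2363
nΣuv − ΣuΣv = 14178 − 14382 = -204
nΣu² − (Σu)² = 22734 − 19881 = 2853; nΣv² − (Σv)² = 10872 − 10404 = 468
r = -204 / √(2853 × 468) = -204 / 1155.5103 ≈ -0.177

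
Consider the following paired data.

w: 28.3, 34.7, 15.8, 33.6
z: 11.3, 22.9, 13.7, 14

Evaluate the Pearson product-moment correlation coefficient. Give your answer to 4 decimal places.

0.4674

n = 4, Σw = 112.4, Σz = 61.9, Σw² = 3383.58, Σz² = 1035.79, Σwz = 1801.28
nΣwz − ΣwΣz = 7205.12 − 6957.56 = 247.56
nΣw² − (Σw)² = 13534.32 − 12633.76 = 900.56; nΣz² − (Σz)² = 4143.16 − 3831.61 = 311.55
r = 247.56 / √(900.56 × 311.55) = 247.56 / 529.6881 ≈ 0.4674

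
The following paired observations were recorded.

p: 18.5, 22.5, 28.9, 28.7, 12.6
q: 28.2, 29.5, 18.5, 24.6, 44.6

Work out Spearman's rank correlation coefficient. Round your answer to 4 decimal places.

-0.9000

Rank p: 2, 3, 5, 4, 1
Rank q: 3, 4, 1, 2, 5
d = rank(p) − rank(q): -1, -1, 4, 2, -4; Σd² = 38
ρ = 1 − 6Σd² / [n(n²−1)] = 1 − 6×38 / (5×24) = 1 − 228/120 ≈ -0.9000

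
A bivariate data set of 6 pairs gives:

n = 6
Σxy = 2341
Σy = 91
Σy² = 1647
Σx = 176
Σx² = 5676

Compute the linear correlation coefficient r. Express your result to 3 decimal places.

-0.887

r = (nΣxy − ΣxΣy) / √[(nΣx² − (Σx)²)(nΣy² − (Σy)²)]
Numerator: 6×2341 − 176×91 = -1970
Denominator: √[(34056 − 30976)(9882 − 8281)] = √[3080 × 1601] = 2220.6035
r = -1970 / 2220.6035 ≈ -0.887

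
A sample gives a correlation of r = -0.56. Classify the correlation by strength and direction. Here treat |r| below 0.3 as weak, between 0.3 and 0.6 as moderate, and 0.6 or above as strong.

moderate negative

r = -0.56 < 0 so the relationship is negative.
|r| = 0.56, which falls in the moderate range.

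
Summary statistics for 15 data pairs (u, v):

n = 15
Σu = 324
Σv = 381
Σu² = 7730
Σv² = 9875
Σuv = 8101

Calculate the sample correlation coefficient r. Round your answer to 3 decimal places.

r = (nΣuv − ΣuΣv) / √[(nΣu² − (Σu)²)(nΣv² − (Σv)²)]
Numerator: 15×8101 − 324×381 = -1929
Denominator: √[(115950 − 104976)(148125 − 145161)] = √[10974 × 2964] = 5703.2391
r = -1929 / 5703.2391 ≈ -0.338

-0.338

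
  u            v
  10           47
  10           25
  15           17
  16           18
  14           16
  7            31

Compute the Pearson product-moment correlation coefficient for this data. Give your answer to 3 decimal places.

n = 6, Σu = 72, Σv = 154, Σu² = 926, Σv² = 4664, Σuv = 1704
nΣuv − ΣuΣv = 10224 − 11088 = -864
nΣu² − (Σu)² = 5556 − 5184 = 372; nΣv² − (Σv)² = 27984 − 23716 = 4268
r = -864 / √(372 × 4268) = -864 / 1260.0381 ≈ -0.686

-0.686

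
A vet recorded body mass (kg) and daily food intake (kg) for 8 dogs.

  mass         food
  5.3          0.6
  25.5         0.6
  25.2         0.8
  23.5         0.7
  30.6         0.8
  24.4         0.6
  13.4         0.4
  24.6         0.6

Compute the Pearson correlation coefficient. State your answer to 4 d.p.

n = 8, Σx = 172.5, Σy = 5.1, Σx² = 4182.07, Σy² = 3.37, Σxy = 114.33
nΣxy − ΣxΣy = 914.64 − 879.75 = 34.89
nΣx² − (Σx)² = 33456.56 − 29756.25 = 3700.31; nΣy² − (Σy)² = 26.96 − 26.01 = 0.95
r = 34.89 / √(3700.31 × 0.95) = 34.89 / 59.2899 ≈ 0.5885

0.5885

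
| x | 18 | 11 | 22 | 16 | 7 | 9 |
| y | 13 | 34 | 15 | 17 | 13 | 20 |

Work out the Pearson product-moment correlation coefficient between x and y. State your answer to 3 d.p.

-0.297

n = 6, Σx = 83, Σy = 112, Σx² = 1315, Σy² = 2408, Σxy = 1481
nΣxy − ΣxΣy = 8886 − 9296 = -410
nΣx² − (Σx)² = 7890 − 6889 = 1001; nΣy² − (Σy)² = 14448 − 12544 = 1904
r = -410 / √(1001 × 1904) = -410 / 1380.5448 ≈ -0.297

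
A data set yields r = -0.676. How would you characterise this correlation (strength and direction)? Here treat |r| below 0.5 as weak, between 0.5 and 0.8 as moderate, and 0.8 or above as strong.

moderate negative

r = -0.676 < 0 so the relationship is negative.
|r| = 0.676, which falls in the moderate range.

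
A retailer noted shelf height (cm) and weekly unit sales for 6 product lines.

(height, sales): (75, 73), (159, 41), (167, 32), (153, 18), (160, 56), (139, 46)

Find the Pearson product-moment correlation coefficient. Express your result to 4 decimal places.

-0.7265

n = 6, Σx = 853, Σy = 266, Σx² = 127125, Σy² = 13610, Σxy = 35446
nΣxy − ΣxΣy = 212676 − 226898 = -14222
nΣx² − (Σx)² = 762750 − 727609 = 35141; nΣy² − (Σy)² = 81660 − 70756 = 10904
r = -14222 / √(35141 × 10904) = -14222 / 19574.9193 ≈ -0.7265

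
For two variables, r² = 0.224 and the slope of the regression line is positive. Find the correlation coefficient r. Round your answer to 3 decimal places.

|r| = √0.224 = 0.473
The association is positive, so r = 0.473.

0.473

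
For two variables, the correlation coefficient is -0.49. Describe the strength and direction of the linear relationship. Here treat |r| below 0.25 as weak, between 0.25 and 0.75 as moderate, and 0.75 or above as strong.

moderate negative

r = -0.49 < 0 so the relationship is negative.
|r| = 0.49, which falls in the moderate range.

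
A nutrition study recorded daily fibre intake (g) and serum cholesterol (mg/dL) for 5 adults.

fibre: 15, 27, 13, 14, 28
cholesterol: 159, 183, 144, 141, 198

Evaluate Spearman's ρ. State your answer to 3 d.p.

0.900

Rank fibre: 3, 4, 1, 2, 5
Rank cholesterol: 3, 4, 2, 1, 5
d = rank(fibre) − rank(cholesterol): 0, 0, -1, 1, 0; Σd² = 2
ρ = 1 − 6Σd² / [n(n²−1)] = 1 − 6×2 / (5×24) = 1 − 12/120 ≈ 0.900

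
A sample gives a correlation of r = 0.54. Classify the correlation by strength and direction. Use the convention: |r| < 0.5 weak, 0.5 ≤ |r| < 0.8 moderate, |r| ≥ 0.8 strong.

r = 0.54 > 0 so the relationship is positive.
|r| = 0.54, which falls in the moderate range.

moderate positive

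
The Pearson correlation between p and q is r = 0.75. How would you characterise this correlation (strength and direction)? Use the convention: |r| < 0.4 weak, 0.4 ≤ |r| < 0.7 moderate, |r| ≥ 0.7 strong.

strong positive

r = 0.75 > 0 so the relationship is positive.
|r| = 0.75, which falls in the strong range.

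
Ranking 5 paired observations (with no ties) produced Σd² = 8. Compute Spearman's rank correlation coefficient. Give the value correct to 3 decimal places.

ρ = 1 − 6Σd² / [n(n²−1)] = 1 − 6×8 / (5×24)
  = 1 − 48/120 = 1 − 0.4000 ≈ 0.600

0.600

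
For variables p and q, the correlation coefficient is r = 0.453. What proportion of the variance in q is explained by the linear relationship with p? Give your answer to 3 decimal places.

0.205

r² = (0.453)² = 0.205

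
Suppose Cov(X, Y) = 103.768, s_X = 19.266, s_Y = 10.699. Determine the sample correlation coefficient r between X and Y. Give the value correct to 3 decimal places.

r = Cov(X,Y) / (s_X · s_Y) = 103.768 / (19.266 × 10.699)
  = 103.768 / 206.1269 ≈ 0.503

0.503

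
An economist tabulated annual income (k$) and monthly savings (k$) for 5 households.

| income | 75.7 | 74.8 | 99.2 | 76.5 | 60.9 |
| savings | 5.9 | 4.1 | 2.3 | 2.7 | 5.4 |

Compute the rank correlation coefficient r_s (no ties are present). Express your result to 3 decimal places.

-0.700

Rank income: 3, 2, 5, 4, 1
Rank savings: 5, 3, 1, 2, 4
d = rank(income) − rank(savings): -2, -1, 4, 2, -3; Σd² = 34
ρ = 1 − 6Σd² / [n(n²−1)] = 1 − 6×34 / (5×24) = 1 − 204/120 ≈ -0.700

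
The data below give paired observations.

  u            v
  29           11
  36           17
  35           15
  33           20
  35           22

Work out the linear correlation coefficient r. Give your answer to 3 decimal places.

n = 5, Σu = 168, Σv = 85, Σu² = 5676, Σv² = 1519, Σuv = 2886
nΣuv − ΣuΣv = 14430 − 14280 = 150
nΣu² − (Σu)² = 28380 − 28224 = 156; nΣv² − (Σv)² = 7595 − 7225 = 370
r = 150 / √(156 × 370) = 150 / 240.2499 ≈ 0.624

0.624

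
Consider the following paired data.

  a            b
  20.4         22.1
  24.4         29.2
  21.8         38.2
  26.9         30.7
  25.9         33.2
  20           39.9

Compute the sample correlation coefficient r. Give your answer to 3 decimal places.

-0.119

n = 6, Σa = 139.4, Σb = 193.3, Σa² = 3281.18, Σb² = 6437.03, Σab = 4479.79
nΣab − ΣaΣb = 26878.74 − 26946.02 = -67.28
nΣa² − (Σa)² = 19687.08 − 19432.36 = 254.72; nΣb² − (Σb)² = 38622.18 − 37364.89 = 1257.29
r = -67.28 / √(254.72 × 1257.29) = -67.28 / 565.9125 ≈ -0.119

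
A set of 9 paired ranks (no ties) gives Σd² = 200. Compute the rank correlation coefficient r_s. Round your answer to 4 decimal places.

-0.6667

ρ = 1 − 6Σd² / [n(n²−1)] = 1 − 6×200 / (9×80)
  = 1 − 1200/720 = 1 − 1.66667 ≈ -0.6667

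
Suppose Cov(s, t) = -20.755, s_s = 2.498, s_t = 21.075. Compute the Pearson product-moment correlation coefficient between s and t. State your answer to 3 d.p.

-0.394

r = Cov(s,t) / (s_s · s_t) = -20.755 / (2.498 × 21.075)
  = -20.755 / 52.6454 ≈ -0.394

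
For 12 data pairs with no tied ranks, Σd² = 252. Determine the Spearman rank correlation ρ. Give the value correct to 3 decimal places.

ρ = 1 − 6Σd² / [n(n²−1)] = 1 − 6×252 / (12×143)
  = 1 − 1512/1716 = 1 − 0.8811 ≈ 0.119

0.119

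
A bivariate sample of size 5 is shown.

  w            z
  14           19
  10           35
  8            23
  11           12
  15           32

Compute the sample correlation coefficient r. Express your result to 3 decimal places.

0.077

n = 5, Σw = 58, Σz = 121, Σw² = 706, Σz² = 3283, Σwz = 1412
nΣwz − ΣwΣz = 7060 − 7018 = 42
nΣw² − (Σw)² = 3530 − 3364 = 166; nΣz² − (Σz)² = 16415 − 14641 = 1774
r = 42 / √(166 × 1774) = 42 / 542.6638 ≈ 0.077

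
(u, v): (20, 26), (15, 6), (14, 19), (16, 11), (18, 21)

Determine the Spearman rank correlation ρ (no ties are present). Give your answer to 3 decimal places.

0.700

Rank u: 5, 2, 1, 3, 4
Rank v: 5, 1, 3, 2, 4
d = rank(u) − rank(v): 0, 1, -2, 1, 0; Σd² = 6
ρ = 1 − 6Σd² / [n(n²−1)] = 1 − 6×6 / (5×24) = 1 − 36/120 ≈ 0.700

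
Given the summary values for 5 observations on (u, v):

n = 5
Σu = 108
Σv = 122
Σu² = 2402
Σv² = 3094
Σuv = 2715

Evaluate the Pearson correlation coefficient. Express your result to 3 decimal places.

r = (nΣuv − ΣuΣv) / √[(nΣu² − (Σu)²)(nΣv² − (Σv)²)]
Numerator: 5×2715 − 108×122 = 399
Denominator: √[(12010 − 11664)(15470 − 14884)] = √[346 × 586] = 450.2844
r = 399 / 450.2844 ≈ 0.886

0.886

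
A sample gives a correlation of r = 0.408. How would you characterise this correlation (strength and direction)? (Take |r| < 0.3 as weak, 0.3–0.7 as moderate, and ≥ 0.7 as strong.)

moderate positive

r = 0.408 > 0 so the relationship is positive.
|r| = 0.408, which falls in the moderate range.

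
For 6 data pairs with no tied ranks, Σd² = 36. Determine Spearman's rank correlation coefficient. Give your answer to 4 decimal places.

-0.0286

ρ = 1 − 6Σd² / [n(n²−1)] = 1 − 6×36 / (6×35)
  = 1 − 216/210 = 1 − 1.02857 ≈ -0.0286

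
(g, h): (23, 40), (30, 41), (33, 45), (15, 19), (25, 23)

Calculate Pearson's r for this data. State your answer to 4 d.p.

0.8019

n = 5, Σg = 126, Σh = 168, Σg² = 3368, Σh² = 6196, Σgh = 4495
nΣgh − ΣgΣh = 22475 − 21168 = 1307
nΣg² − (Σg)² = 16840 − 15876 = 964; nΣh² − (Σh)² = 30980 − 28224 = 2756
r = 1307 / √(964 × 2756) = 1307 / 1629.9644 ≈ 0.8019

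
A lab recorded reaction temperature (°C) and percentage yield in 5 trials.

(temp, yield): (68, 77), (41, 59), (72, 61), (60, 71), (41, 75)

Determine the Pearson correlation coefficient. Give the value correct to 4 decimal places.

n = 5, Σx = 282, Σy = 343, Σx² = 16770, Σy² = 23797, Σxy = 19382
nΣxy − ΣxΣy = 96910 − 96726 = 184
nΣx² − (Σx)² = 83850 − 79524 = 4326; nΣy² − (Σy)² = 118985 − 117649 = 1336
r = 184 / √(4326 × 1336) = 184 / 2404.0666 ≈ 0.0765

0.0765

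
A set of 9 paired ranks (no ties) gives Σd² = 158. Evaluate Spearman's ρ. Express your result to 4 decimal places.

-0.3167

ρ = 1 − 6Σd² / [n(n²−1)] = 1 − 6×158 / (9×80)
  = 1 − 948/720 = 1 − 1.31667 ≈ -0.3167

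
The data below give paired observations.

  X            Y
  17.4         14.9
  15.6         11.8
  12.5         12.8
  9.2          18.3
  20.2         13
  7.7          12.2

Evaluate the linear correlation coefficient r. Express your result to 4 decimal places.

-0.2441

n = 6, ΣX = 82.6, ΣY = 83, ΣX² = 1254.34, ΣY² = 1177.82, ΣXY = 1128.24
nΣXY − ΣXΣY = 6769.44 − 6855.8 = -86.36
nΣX² − (ΣX)² = 7526.04 − 6822.76 = 703.28; nΣY² − (ΣY)² = 7066.92 − 6889 = 177.92
r = -86.36 / √(703.28 × 177.92) = -86.36 / 353.7338 ≈ -0.2441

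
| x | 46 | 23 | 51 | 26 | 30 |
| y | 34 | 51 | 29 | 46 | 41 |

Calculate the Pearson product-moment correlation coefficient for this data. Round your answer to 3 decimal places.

-0.975

n = 5, Σx = 176, Σy = 201, Σx² = 6822, Σy² = 8395, Σxy = 6642
nΣxy − ΣxΣy = 33210 − 35376 = -2166
nΣx² − (Σx)² = 34110 − 30976 = 3134; nΣy² − (Σy)² = 41975 − 40401 = 1574
r = -2166 / √(3134 × 1574) = -2166 / 2221.0169 ≈ -0.975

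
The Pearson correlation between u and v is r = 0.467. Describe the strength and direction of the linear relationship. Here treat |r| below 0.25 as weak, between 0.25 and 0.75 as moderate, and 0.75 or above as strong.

r = 0.467 > 0 so the relationship is positive.
|r| = 0.467, which falls in the moderate range.

moderate positive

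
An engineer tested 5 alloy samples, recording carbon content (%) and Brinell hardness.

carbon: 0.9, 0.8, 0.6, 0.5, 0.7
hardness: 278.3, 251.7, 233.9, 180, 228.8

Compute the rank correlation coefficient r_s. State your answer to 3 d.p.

0.900

Rank carbon: 5, 4, 2, 1, 3
Rank hardness: 5, 4, 3, 1, 2
d = rank(carbon) − rank(hardness): 0, 0, -1, 0, 1; Σd² = 2
ρ = 1 − 6Σd² / [n(n²−1)] = 1 − 6×2 / (5×24) = 1 − 12/120 ≈ 0.900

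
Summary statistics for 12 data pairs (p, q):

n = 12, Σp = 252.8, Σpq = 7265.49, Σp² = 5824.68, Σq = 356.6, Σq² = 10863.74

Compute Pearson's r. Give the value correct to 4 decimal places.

-0.6766

r = (nΣpq − ΣpΣq) / √[(nΣp² − (Σp)²)(nΣq² − (Σq)²)]
Numerator: 12×7265.49 − 252.8×356.6 = -2962.6
Denominator: √[(69896.16 − 63907.84)(130364.88 − 127163.56)] = √[5988.32 × 3201.32] = 4378.4162
r = -2962.6 / 4378.4162 ≈ -0.6766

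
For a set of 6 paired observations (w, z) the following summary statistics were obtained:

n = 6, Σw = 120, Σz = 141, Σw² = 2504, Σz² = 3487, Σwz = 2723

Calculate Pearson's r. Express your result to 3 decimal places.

-0.722

r = (nΣwz − ΣwΣz) / √[(nΣw² − (Σw)²)(nΣz² − (Σz)²)]
Numerator: 6×2723 − 120×141 = -582
Denominator: √[(15024 − 14400)(20922 − 19881)] = √[624 × 1041] = 805.9677
r = -582 / 805.9677 ≈ -0.722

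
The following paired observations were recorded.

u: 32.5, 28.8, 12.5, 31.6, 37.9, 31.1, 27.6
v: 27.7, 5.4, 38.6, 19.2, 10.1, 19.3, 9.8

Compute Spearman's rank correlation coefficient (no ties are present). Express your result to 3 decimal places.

Rank u: 6, 3, 1, 5, 7, 4, 2
Rank v: 6, 1, 7, 4, 3, 5, 2
d = rank(u) − rank(v): 0, 2, -6, 1, 4, -1, 0; Σd² = 58
ρ = 1 − 6Σd² / [n(n²−1)] = 1 − 6×58 / (7×48) = 1 − 348/336 ≈ -0.036

-0.036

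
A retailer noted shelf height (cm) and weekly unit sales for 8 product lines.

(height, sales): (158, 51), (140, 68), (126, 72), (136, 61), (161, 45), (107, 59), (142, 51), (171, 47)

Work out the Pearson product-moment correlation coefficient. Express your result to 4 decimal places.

-0.6803

n = 8, Σx = 1141, Σy = 454, Σx² = 165711, Σy² = 26446, Σxy = 63783
nΣxy − ΣxΣy = 510264 − 518014 = -7750
nΣx² − (Σx)² = 1325688 − 1301881 = 23807; nΣy² − (Σy)² = 211568 − 206116 = 5452
r = -7750 / √(23807 × 5452) = -7750 / 11392.7944 ≈ -0.6803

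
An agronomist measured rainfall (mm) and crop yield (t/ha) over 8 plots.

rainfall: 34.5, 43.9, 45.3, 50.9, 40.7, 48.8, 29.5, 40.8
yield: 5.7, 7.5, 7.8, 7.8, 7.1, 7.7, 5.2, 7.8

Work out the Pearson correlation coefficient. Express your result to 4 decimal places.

0.9024

n = 8, Σx = 334.4, Σy = 56.6, Σx² = 14333.18, Σy² = 408, Σxy = 2412.63
nΣxy − ΣxΣy = 19301.04 − 18927.04 = 374
nΣx² − (Σx)² = 114665.44 − 111823.36 = 2842.08; nΣy² − (Σy)² = 3264 − 3203.56 = 60.44
r = 374 / √(2842.08 × 60.44) = 374 / 414.4579 ≈ 0.9024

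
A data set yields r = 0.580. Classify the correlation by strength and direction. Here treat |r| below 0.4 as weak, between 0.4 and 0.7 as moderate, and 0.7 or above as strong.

r = 0.580 > 0 so the relationship is positive.
|r| = 0.580, which falls in the moderate range.

moderate positive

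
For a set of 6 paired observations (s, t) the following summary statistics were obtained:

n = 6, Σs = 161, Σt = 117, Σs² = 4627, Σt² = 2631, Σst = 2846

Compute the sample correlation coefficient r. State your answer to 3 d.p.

-0.896

r = (nΣst − ΣsΣt) / √[(nΣs² − (Σs)²)(nΣt² − (Σt)²)]
Numerator: 6×2846 − 161×117 = -1761
Denominator: √[(27762 − 25921)(15786 − 13689)] = √[1841 × 2097] = 1964.8351
r = -1761 / 1964.8351 ≈ -0.896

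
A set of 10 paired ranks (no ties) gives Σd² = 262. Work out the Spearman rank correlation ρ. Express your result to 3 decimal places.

-0.588

ρ = 1 − 6Σd² / [n(n²−1)] = 1 − 6×262 / (10×99)
  = 1 − 1572/990 = 1 − 1.5879 ≈ -0.588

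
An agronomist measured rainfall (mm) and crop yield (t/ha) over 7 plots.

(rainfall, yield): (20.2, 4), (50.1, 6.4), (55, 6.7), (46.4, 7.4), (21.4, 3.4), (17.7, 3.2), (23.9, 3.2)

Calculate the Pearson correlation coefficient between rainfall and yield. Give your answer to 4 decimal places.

0.9412

n = 7, Σx = 234.7, Σy = 34.3, Σx² = 9438.47, Σy² = 188.65, Σxy = 1319.18
nΣxy − ΣxΣy = 9234.26 − 8050.21 = 1184.05
nΣx² − (Σx)² = 66069.29 − 55084.09 = 10985.2; nΣy² − (Σy)² = 1320.55 − 1176.49 = 144.06
r = 1184.05 / √(10985.2 × 144.06) = 1184.05 / 1257.9857 ≈ 0.9412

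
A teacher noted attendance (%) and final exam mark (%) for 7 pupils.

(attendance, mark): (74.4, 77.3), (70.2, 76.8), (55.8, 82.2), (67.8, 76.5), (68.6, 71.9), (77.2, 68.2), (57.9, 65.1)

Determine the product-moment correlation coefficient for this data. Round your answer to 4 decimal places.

n = 7, Σx = 471.9, Σy = 518, Σx² = 32192.09, Σy² = 38541.48, Σxy = 34882.61
nΣxy − ΣxΣy = 244178.27 − 244444.2 = -265.93
nΣx² − (Σx)² = 225344.63 − 222689.61 = 2655.02; nΣy² − (Σy)² = 269790.36 − 268324 = 1466.36
r = -265.93 / √(2655.02 × 1466.36) = -265.93 / 1973.1232 ≈ -0.1348

-0.1348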